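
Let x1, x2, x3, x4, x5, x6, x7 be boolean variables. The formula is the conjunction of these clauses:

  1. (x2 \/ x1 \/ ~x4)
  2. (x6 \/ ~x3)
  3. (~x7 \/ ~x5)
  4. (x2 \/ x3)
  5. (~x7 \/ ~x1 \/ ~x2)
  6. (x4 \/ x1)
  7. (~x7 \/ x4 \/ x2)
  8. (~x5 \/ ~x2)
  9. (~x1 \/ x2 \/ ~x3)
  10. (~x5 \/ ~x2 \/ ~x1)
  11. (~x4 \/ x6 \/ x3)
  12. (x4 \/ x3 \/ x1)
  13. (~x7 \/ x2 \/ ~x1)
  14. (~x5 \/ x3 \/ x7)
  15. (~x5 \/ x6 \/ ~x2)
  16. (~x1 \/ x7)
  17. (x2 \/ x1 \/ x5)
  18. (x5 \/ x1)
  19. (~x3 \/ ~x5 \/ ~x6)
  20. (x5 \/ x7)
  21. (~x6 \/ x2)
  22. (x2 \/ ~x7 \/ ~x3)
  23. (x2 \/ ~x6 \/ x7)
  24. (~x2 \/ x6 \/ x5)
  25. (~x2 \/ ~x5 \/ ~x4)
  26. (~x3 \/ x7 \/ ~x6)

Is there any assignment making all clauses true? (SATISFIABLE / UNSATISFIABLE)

UNSATISFIABLE

x2 = True:
  propagation gives x5=False, x1=True, x7=False; an empty clause results — contradiction.
x2 = False:
  propagation gives x3=True, x6=True; an empty clause results — contradiction.
Every branch closes, so no satisfying assignment exists.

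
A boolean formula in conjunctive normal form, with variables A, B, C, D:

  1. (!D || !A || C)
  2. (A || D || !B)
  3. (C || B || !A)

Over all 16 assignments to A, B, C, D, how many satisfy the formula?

Case analysis on A and B:
  A=T, B=T: remaining (C,D) ∈ {(F,F); (T,F); (T,T)} — 3.
  A=T, B=F: remaining (C,D) ∈ {(T,F); (T,T)} — 2.
  A=F, B=T: remaining (C,D) ∈ {(F,T); (T,T)} — 2.
  A=F, B=F: remaining (C,D) ∈ {(F,F); (F,T); (T,F); (T,T)} — 4.
Total: 3 + 2 + 2 + 4 = 11.

11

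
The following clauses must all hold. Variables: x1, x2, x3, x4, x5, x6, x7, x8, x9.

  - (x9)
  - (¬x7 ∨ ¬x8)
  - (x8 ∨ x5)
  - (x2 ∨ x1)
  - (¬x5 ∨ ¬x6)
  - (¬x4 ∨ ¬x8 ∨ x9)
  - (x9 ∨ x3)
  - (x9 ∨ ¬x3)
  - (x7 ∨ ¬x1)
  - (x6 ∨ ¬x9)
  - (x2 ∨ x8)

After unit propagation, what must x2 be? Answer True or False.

True

(x9) is a unit clause: x9 = True.
(¬x9 ∨ x6): since x9 = True, the clause reduces to (x6). x6 = True.
From (¬x5 ∨ ¬x6) and x6 = True: x5 = False.
In (x8 ∨ x5), x5 is now false; x8 must hold, so x8 = True.
In (¬x7 ∨ ¬x8), ¬x8 is now false; ¬x7 must hold, so x7 = False.
From (¬x1 ∨ x7) and x7 = False: x1 = False.
In (x1 ∨ x2), x1 is now false; x2 must hold, so x2 = True.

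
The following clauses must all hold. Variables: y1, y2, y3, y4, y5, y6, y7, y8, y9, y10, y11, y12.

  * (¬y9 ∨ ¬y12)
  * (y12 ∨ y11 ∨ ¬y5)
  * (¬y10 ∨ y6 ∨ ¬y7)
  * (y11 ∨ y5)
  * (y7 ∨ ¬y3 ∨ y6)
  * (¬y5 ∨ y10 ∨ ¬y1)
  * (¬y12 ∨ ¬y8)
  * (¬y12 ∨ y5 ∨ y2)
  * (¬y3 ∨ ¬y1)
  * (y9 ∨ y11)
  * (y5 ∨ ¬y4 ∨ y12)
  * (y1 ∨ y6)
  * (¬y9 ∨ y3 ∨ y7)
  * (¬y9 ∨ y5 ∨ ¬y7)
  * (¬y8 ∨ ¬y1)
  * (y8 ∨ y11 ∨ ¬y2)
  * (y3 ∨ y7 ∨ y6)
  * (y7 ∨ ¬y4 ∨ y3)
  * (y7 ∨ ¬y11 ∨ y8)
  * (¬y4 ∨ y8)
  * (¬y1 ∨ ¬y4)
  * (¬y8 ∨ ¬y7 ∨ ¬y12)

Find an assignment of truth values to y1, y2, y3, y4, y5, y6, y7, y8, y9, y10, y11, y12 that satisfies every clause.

y1=F, y2=F, y3=T, y4=T, y5=T, y6=T, y7=F, y8=T, y9=T, y10=F, y11=T, y12=F

Pure literal: y6 appears only positively; assign y6 = True.
Set y1 = False and propagate.
Set y2 = False and propagate.
For the remaining variables, y3 = True, y4 = True, y5 = True, y7 = False, y8 = True, y9 = True, y10 = False, y11 = True, y12 = False works.
Every clause has at least one true literal under this assignment.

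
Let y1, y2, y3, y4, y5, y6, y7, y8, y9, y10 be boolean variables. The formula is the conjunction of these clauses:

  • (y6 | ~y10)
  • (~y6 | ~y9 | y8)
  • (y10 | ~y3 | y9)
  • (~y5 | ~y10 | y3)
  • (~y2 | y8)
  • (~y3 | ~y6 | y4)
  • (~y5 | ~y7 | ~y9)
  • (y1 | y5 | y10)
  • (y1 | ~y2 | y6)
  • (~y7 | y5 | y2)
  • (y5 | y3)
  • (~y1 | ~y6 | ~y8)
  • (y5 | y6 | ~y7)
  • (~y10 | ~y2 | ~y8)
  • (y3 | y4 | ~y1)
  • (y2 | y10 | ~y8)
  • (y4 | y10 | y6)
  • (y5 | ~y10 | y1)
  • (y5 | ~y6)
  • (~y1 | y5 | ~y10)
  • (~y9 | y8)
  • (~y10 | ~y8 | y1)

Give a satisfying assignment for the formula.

y1 = F, y2 = T, y3 = F, y4 = T, y5 = T, y6 = T, y7 = T, y8 = T, y9 = F, y10 = F

y4 occurs only positively in the remaining clauses — set y4 = True.
Try y1 = False.
Set y2 = True and propagate.
  then y8 is forced to True.
  then y6 is forced to True.
  then y10 is forced to False.
  then y5 is forced to True.
Branch on y3: take y3 = False.
For the remaining variables, y7 = True, y9 = False works.
Every clause has at least one true literal under this assignment.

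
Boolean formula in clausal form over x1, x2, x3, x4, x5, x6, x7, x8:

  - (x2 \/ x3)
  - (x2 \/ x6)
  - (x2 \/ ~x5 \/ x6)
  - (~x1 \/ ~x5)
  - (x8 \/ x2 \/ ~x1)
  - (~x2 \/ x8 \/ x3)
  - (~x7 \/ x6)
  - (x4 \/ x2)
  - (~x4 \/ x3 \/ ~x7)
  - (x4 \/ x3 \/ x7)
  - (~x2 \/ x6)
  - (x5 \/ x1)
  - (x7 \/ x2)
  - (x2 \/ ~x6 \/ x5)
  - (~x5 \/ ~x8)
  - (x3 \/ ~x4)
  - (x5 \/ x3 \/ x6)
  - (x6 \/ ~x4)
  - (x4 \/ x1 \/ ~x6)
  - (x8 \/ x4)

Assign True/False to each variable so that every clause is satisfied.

x1=T  x2=T  x3=F  x4=F  x5=F  x6=T  x7=T  x8=T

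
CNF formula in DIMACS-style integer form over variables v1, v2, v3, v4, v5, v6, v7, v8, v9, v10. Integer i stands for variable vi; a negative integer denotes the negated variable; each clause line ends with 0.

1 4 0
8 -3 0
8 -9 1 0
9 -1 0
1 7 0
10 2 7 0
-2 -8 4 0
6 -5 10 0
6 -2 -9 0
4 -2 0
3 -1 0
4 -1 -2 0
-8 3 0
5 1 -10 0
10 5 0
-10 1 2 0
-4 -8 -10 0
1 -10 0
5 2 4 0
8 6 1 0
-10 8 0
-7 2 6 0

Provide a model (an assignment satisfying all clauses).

v1=T  v2=T  v3=T  v4=T  v5=T  v6=T  v7=F  v8=T  v9=T  v10=F

v6 occurs only positively in the remaining clauses — set v6 = True.
Set v1 = True and propagate.
  then v9 is forced to True.
  then v3 is forced to True.
  then v8 is forced to True.
The remaining clauses are satisfied by v2 = True, v4 = True, v5 = True, v7 = False, v10 = False.
Every clause has at least one true literal under this assignment.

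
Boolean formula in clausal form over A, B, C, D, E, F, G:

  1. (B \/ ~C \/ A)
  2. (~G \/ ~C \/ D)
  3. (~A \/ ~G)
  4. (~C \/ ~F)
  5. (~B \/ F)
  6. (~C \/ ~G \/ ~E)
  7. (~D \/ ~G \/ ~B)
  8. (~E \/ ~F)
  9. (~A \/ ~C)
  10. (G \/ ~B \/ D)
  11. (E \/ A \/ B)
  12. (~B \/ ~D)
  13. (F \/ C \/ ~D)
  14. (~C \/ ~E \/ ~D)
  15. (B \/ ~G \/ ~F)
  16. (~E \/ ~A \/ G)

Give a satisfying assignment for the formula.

A=False, B=True, C=False, D=False, E=False, F=True, G=True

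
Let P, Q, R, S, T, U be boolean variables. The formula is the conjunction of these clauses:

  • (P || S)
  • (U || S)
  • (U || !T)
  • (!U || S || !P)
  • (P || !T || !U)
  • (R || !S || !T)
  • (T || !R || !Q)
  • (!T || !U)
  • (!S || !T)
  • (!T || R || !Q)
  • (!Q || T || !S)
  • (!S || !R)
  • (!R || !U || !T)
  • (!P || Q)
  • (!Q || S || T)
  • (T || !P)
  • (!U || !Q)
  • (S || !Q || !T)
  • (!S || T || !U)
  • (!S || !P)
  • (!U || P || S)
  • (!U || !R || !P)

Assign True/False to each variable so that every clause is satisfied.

P = False, Q = False, R = False, S = True, T = False, U = False

Branch on P: take P = False.
  then S is forced to True.
  then T is forced to False.
  then Q is forced to False.
  then R is forced to False.
  then U is forced to False.
Check each clause:
  1. (S || P) — S is true.
  2. (S || U) — S is true.
  3. (U || !T) — !T is true.
  4. (!P || !U || S) — !U is true.
  5. (P || !U || !T) — !U is true.
  6. (!S || !T || R) — !T is true.
  7. (T || !R || !Q) — !R is true.
  8. (!U || !T) — !U is true.
  9. (!S || !T) — !T is true.
  10. (!Q || !T || R) — !Q is true.
  11. (!Q || !S || T) — !Q is true.
  12. (!R || !S) — !R is true.
  13. (!T || !U || !R) — !U is true.
  14. (Q || !P) — !P is true.
  15. (!Q || S || T) — S is true.
  16. (!P || T) — !P is true.
  17. (!Q || !U) — !U is true.
  18. (S || !T || !Q) — !T is true.
  19. (!S || !U || T) — !U is true.
  20. (!P || !S) — !P is true.
  21. (P || S || !U) — !U is true.
  22. (!P || !U || !R) — !U is true.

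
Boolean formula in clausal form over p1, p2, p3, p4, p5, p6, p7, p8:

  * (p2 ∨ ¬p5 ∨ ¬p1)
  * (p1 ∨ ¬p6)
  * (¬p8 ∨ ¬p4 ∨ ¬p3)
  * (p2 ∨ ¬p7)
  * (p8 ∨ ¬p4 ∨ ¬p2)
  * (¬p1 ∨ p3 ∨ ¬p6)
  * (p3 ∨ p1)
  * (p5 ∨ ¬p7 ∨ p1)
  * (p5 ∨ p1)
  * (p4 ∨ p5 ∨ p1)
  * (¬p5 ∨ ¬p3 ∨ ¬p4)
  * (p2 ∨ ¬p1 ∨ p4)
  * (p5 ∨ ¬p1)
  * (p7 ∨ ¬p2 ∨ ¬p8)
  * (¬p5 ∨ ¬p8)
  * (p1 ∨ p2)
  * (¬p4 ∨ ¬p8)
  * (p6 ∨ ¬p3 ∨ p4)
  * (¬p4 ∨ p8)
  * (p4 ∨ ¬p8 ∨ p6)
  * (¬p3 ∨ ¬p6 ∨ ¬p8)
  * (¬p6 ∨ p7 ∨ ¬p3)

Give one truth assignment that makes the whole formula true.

p1=T, p2=T, p3=F, p4=F, p5=T, p6=F, p7=F, p8=F

Try p1 = True.
  then p5 is forced to True.
  then p2 is forced to True.
  then p8 is forced to False.
  then p4 is forced to False.
Try p3 = False.
  then p6 is forced to False.
p7 is now unconstrained; take p7 = False.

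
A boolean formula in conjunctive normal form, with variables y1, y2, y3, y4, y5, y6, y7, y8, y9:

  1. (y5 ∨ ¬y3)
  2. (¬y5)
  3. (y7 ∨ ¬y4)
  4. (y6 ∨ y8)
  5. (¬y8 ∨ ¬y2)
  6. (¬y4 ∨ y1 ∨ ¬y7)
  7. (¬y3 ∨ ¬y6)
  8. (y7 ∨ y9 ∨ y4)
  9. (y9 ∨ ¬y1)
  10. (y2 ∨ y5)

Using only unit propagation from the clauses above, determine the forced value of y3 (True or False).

False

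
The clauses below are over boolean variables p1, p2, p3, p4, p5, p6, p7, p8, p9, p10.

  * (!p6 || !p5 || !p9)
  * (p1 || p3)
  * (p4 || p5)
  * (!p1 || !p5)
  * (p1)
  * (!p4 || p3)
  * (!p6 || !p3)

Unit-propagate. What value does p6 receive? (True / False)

False

Unit clause (p1) sets p1 = True.
(!p1 || !p5): since p1 = True, the clause reduces to (!p5). p5 = False.
(p4 || p5) with p5 = False leaves only p4, so p4 = True.
From (p3 || !p4) and p4 = True: p3 = True.
(!p3 || !p6) with p3 = True leaves only !p6, so p6 = False.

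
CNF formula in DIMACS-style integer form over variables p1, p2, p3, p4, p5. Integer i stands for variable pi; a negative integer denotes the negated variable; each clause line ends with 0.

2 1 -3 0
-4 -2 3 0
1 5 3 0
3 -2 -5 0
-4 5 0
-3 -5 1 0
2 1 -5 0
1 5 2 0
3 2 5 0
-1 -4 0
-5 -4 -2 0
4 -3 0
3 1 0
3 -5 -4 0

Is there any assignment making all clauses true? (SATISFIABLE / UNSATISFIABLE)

SATISFIABLE

Try p1 = True.
  then p4 is forced to False.
  then p3 is forced to False.
For the remaining variables, p2 = True, p5 = False works.
So p1 = True, p2 = True, p3 = False, p4 = False, p5 = False is a satisfying assignment.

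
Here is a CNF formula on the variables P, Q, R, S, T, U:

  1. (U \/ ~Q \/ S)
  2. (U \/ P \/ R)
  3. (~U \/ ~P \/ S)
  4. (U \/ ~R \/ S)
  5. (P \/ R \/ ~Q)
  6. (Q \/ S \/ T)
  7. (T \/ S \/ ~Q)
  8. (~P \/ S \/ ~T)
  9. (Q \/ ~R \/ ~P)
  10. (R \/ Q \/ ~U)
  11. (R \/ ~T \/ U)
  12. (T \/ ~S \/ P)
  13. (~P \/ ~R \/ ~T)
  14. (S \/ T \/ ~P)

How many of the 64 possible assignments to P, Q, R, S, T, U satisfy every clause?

12

Split on P, then S.
  P=1, S=1: 6 of the 16 assignments to (Q,R,T,U) work.
  P=1, S=0: a clause becomes empty — 0.
  P=0, S=1: remaining (Q,R,T,U) ∈ {(0,1,1,0); (0,1,1,1); (1,1,1,0); (1,1,1,1)} — 4.
  P=0, S=0: remaining (Q,R,T,U) ∈ {(0,1,1,1); (1,1,1,1)} — 2.
Total: 6 + 0 + 4 + 2 = 12.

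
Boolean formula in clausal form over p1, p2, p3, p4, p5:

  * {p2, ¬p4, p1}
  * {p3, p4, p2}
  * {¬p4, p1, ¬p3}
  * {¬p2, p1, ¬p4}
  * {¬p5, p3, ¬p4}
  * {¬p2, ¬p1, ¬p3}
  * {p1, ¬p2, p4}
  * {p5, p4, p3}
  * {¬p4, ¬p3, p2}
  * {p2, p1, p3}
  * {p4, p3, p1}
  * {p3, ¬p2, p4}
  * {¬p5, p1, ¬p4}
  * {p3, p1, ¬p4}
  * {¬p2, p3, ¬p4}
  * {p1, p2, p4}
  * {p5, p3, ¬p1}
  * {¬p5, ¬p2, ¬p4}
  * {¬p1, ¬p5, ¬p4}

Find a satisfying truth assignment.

Set p1 = True and propagate.
For the remaining variables, p2 = False, p3 = True, p4 = False, p5 = False works.

p1=1, p2=0, p3=1, p4=0, p5=0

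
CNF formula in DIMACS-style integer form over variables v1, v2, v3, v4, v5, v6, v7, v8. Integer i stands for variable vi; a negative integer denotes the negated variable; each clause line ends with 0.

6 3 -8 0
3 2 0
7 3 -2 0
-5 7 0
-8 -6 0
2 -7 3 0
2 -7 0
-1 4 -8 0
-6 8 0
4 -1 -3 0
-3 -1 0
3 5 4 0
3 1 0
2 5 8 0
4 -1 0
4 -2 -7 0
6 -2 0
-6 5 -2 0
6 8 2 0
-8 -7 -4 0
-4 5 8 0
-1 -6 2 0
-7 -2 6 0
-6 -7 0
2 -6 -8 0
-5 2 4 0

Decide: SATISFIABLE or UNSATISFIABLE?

SATISFIABLE

Branch on v1: take v1 = False.
  then v3 is forced to True.
Try v2 = False.
  then v7 is forced to False.
  then v5 is forced to False.
  then v8 is forced to True.
  then v6 is forced to False.
v4 is now unconstrained; take v4 = False.
So v1 = F, v2 = F, v3 = T, v4 = F, v5 = F, v6 = F, v7 = F, v8 = T is a satisfying assignment.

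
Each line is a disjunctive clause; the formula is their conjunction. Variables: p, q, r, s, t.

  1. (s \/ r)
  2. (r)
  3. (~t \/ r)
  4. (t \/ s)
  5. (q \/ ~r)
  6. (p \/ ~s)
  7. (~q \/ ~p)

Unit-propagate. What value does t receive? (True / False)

True

(r) stands alone — r = True.
(q \/ ~r): since r = True, the clause reduces to (q). q = True.
In (~q \/ ~p), ~q is now false; ~p must hold, so p = False.
(p \/ ~s): since p = False, the clause reduces to (~s). s = False.
From (t \/ s) and s = False: t = True.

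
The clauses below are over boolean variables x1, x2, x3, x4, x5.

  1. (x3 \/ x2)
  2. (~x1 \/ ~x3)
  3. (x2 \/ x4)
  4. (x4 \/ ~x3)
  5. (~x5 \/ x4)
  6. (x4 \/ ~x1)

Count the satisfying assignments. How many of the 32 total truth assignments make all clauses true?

Split on x4, then x3.
  x4=1, x3=1: remaining (x1,x2,x5) ∈ {(0,0,0); (0,0,1); (0,1,0); (0,1,1)} — 4.
  x4=1, x3=0: remaining (x1,x2,x5) ∈ {(0,1,0); (0,1,1); (1,1,0); (1,1,1)} — 4.
  x4=0, x3=1: a clause becomes empty — 0.
  x4=0, x3=0: remaining (x1,x2,x5) ∈ {(0,1,0)} — 1.
Total: 4 + 4 + 0 + 1 = 9.

9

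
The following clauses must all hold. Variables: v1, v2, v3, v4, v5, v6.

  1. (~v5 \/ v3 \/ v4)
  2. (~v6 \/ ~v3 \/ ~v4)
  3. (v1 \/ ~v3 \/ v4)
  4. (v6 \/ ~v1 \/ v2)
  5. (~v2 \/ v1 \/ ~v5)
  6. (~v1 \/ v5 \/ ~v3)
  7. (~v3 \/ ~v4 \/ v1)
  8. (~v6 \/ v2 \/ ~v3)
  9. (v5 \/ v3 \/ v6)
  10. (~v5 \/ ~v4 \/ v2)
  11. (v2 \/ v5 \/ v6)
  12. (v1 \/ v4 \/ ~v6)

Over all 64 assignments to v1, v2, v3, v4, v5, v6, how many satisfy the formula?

11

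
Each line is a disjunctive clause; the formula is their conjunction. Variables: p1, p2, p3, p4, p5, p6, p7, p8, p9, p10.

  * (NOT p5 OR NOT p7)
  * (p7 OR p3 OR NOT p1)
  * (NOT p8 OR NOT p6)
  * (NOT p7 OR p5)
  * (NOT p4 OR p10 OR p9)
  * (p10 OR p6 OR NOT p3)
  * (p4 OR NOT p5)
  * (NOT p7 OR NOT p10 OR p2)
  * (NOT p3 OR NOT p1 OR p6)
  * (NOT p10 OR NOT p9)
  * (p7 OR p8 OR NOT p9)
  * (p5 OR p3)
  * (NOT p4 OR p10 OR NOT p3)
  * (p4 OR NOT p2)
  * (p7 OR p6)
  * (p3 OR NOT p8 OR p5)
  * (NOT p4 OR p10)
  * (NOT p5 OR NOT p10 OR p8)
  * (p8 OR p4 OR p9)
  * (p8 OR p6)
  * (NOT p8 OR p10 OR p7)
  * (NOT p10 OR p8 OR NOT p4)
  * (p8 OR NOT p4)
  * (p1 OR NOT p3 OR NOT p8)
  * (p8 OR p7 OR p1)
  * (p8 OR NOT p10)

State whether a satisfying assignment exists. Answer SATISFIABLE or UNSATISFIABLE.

UNSATISFIABLE

p8 = True:
  propagation gives p6=False, p7=True, p5=False; an empty clause results — contradiction.
p8 = False:
  propagation gives p6=True, p4=False, p5=False, p7=False; an empty clause results — contradiction.
Every branch closes, so no satisfying assignment exists.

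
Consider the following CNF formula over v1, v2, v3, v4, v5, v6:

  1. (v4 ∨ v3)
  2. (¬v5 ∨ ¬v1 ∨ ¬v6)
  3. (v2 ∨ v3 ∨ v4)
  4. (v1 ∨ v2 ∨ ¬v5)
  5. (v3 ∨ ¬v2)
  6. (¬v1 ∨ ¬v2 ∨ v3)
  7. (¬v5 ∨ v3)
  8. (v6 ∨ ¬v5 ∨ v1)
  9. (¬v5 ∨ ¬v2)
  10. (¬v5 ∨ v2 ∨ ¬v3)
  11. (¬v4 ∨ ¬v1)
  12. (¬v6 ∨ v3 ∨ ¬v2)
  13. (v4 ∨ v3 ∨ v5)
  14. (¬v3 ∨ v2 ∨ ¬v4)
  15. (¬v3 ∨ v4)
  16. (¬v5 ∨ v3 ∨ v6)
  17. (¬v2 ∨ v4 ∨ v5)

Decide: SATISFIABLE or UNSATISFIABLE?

SATISFIABLE

Branch on v1: take v1 = False.
Try v2 = True.
  then v3 is forced to True.
  then v5 is forced to False.
  then v4 is forced to True.
v6 is now unconstrained; take v6 = False.
Every clause has at least one true literal under this assignment.
So v1 = 0, v2 = 1, v3 = 1, v4 = 1, v5 = 0, v6 = 0 is a satisfying assignment.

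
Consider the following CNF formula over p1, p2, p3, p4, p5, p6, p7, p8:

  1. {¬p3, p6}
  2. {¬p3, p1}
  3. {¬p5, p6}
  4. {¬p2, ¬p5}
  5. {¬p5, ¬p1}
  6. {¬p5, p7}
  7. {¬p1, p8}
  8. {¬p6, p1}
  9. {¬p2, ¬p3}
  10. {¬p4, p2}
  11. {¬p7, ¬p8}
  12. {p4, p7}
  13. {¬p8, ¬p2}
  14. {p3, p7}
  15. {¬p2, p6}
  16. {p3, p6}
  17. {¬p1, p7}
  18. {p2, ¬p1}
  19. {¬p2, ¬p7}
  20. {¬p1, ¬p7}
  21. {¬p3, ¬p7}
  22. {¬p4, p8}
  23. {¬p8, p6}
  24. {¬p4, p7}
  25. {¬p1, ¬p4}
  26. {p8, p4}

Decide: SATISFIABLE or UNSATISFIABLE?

UNSATISFIABLE

p7 = True:
  propagation gives p8=False, p1=False, p3=False, p6=False; an empty clause results — contradiction.
p7 = False:
  propagation gives p5=False, p4=True; an empty clause results — contradiction.
Every branch closes, so no satisfying assignment exists.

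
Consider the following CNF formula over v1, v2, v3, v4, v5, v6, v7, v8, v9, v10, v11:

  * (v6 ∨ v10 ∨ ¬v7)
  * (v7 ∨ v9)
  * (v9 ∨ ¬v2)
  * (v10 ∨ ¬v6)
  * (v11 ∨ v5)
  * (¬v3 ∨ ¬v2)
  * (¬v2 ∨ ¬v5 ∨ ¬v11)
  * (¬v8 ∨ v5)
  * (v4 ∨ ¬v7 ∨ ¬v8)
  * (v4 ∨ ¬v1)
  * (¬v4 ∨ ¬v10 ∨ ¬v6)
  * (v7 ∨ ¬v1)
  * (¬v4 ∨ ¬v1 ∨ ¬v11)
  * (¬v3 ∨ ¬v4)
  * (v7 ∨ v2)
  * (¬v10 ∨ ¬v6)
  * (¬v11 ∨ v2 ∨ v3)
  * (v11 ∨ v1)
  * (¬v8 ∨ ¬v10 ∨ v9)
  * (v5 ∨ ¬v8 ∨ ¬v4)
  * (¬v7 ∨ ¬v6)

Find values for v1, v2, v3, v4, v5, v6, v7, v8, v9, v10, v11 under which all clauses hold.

v8 occurs only negated in the remaining clauses — set v8 = False.
Branch on v1: take v1 = False.
  then v11 is forced to True.
Branch on v2: take v2 = False.
  then v7 is forced to True.
  then v3 is forced to True.
  then v4 is forced to False.
  then v6 is forced to False.
  then v10 is forced to True.
v5, v9 are now unconstrained; take v5 = True, v9 = False.
Every clause has at least one true literal under this assignment.

v1=F, v2=F, v3=T, v4=F, v5=T, v6=F, v7=T, v8=F, v9=F, v10=T, v11=T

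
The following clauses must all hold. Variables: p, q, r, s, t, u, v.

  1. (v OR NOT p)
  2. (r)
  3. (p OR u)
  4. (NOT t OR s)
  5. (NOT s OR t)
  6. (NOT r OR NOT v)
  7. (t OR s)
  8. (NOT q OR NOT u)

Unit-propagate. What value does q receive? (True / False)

False

(r) stands alone — r = True.
In (NOT r OR NOT v), NOT r is now false; NOT v must hold, so v = False.
In (NOT p OR v), v is now false; NOT p must hold, so p = False.
(p OR u): since p = False, the clause reduces to (u). u = True.
From (NOT q OR NOT u) and u = True: q = False.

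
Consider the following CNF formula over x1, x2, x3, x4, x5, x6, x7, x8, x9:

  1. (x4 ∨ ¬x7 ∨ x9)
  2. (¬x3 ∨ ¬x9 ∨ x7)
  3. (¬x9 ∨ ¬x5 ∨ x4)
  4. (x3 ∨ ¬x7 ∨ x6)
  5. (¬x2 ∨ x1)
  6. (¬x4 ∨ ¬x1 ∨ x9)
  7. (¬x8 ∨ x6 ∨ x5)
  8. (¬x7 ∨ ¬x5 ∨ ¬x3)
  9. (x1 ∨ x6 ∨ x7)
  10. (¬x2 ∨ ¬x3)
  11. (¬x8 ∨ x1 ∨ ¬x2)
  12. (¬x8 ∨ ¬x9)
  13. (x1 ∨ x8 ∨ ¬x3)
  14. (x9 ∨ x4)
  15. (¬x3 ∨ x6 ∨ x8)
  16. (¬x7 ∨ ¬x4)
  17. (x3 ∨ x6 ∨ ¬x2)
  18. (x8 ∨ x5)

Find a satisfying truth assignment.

x2 occurs only negated in the remaining clauses — set x2 = False.
Pure literal: x6 appears only positively; assign x6 = True.
Set x1 = False and propagate.
Branch on x3: take x3 = False.
Set x4 = True and propagate.
  then x7 is forced to False.
The remaining clauses are satisfied by x5 = True, x8 = True, x9 = False.
Every clause has at least one true literal under this assignment.

x1=0  x2=0  x3=0  x4=1  x5=1  x6=1  x7=0  x8=1  x9=0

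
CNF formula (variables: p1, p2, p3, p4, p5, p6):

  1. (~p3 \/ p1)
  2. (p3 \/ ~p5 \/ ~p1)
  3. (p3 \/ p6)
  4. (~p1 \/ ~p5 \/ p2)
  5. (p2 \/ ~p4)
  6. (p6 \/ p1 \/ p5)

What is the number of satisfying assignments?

Case analysis on p1 and p3:
  p1=T, p3=T: p6 free; 5 ways for (p2,p4,p5) × 2^1 = 10.
  p1=T, p3=F: remaining (p2,p4,p5,p6) ∈ {(F,F,F,T); (T,F,F,T); (T,T,F,T)} — 3.
  p1=F, p3=T: a clause becomes empty — 0.
  p1=F, p3=F: p5 free; 3 ways for (p2,p4,p6) × 2^1 = 6.
Total: 10 + 3 + 0 + 6 = 19.

19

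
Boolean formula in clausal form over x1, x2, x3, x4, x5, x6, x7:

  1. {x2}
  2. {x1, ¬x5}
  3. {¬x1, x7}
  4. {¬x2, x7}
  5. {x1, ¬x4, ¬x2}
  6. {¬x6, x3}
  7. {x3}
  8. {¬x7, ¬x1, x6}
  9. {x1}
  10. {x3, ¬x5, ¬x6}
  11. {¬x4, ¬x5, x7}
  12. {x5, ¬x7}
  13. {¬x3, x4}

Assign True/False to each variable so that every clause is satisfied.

x1 = 1  x2 = 1  x3 = 1  x4 = 1  x5 = 1  x6 = 1  x7 = 1

Unit propagation: (x2) forces x2 = True.
The clause (x7) is unit: x7 must be True.
(x3) is a unit clause, so x3 = True.
Unit propagation: (x1) forces x1 = True.
Unit propagation: (x6) forces x6 = True.
The clause (x5) is unit: x5 must be True.
(x4) is a unit clause, so x4 = True.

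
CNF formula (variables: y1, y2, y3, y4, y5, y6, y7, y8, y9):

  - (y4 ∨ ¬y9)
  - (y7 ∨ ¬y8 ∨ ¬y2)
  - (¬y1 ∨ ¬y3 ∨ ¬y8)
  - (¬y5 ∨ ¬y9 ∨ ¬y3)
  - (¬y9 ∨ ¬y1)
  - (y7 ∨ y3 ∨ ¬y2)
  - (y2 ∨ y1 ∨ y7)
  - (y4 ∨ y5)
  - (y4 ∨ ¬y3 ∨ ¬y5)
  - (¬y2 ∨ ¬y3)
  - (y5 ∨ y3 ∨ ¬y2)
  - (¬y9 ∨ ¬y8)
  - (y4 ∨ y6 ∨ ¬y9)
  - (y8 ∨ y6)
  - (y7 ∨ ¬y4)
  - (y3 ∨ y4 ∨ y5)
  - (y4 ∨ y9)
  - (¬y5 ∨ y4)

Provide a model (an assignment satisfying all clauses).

y1=False, y2=False, y3=True, y4=True, y5=False, y6=True, y7=True, y8=True, y9=False

Check each clause:
  1. (¬y9 ∨ y4) — y4 is true.
  2. (¬y8 ∨ y7 ∨ ¬y2) — ¬y2 is true.
  3. (¬y1 ∨ ¬y3 ∨ ¬y8) — ¬y1 is true.
  4. (¬y5 ∨ ¬y3 ∨ ¬y9) — ¬y5 is true.
  5. (¬y1 ∨ ¬y9) — ¬y1 is true.
  6. (y7 ∨ y3 ∨ ¬y2) — y3 is true.
  7. (y2 ∨ y7 ∨ y1) — y7 is true.
  8. (y4 ∨ y5) — y4 is true.
  9. (¬y3 ∨ y4 ∨ ¬y5) — ¬y5 is true.
  10. (¬y3 ∨ ¬y2) — ¬y2 is true.
  11. (y5 ∨ y3 ∨ ¬y2) — y3 is true.
  12. (¬y8 ∨ ¬y9) — ¬y9 is true.
  13. (y6 ∨ y4 ∨ ¬y9) — y4 is true.
  14. (y6 ∨ y8) — y8 is true.
  15. (y7 ∨ ¬y4) — y7 is true.
  16. (y3 ∨ y5 ∨ y4) — y3 is true.
  17. (y9 ∨ y4) — y4 is true.
  18. (¬y5 ∨ y4) — ¬y5 is true.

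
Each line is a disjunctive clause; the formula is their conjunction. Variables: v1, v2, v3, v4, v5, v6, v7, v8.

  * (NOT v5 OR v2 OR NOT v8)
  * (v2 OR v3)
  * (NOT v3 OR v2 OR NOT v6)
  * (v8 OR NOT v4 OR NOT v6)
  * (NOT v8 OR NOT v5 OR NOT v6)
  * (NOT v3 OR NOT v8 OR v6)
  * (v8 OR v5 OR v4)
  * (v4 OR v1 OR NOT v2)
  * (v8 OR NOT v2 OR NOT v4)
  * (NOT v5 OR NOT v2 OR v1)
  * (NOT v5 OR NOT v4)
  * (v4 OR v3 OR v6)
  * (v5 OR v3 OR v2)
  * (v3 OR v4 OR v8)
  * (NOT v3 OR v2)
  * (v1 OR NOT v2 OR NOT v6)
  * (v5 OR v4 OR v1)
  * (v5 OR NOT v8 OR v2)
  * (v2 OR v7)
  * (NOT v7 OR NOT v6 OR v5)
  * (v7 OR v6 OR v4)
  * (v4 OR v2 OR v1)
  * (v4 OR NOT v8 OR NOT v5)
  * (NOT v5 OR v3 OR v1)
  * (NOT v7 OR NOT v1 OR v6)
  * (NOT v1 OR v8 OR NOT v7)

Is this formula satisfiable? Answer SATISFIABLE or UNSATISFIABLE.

Try v1 = False.
Try v2 = True.
  then v4 is forced to True.
  then v8 is forced to True.
  then v5 is forced to False.
  then v6 is forced to False.
  then v3 is forced to False.
v7 is now unconstrained; take v7 = True.
So v1=False, v2=True, v3=False, v4=True, v5=False, v6=False, v7=True, v8=True is a satisfying assignment.

SATISFIABLE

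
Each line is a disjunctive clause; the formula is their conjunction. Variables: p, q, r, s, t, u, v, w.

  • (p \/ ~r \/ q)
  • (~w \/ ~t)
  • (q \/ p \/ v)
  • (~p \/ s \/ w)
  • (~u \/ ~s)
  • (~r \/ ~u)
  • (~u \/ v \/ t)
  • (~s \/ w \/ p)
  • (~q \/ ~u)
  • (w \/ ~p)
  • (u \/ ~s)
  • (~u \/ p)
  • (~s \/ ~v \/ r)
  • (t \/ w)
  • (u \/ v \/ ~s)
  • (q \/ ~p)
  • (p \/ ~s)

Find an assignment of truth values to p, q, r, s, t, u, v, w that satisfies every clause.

Try p = False.
  then u is forced to False.
  then s is forced to False.
Set q = False and propagate.
  then r is forced to False.
  then v is forced to True.
For the remaining variables, t = False, w = True works.

p = F  q = F  r = F  s = F  t = F  u = F  v = T  w = T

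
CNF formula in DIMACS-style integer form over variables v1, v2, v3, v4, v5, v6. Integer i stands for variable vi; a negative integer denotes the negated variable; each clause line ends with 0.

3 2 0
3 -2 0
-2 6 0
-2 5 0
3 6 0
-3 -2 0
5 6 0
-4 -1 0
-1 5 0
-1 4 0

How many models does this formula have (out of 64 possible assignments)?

The models are:
  v1=0 v2=0 v3=1 v4=0 v5=0 v6=1
  v1=0 v2=0 v3=1 v4=0 v5=1 v6=0
  v1=0 v2=0 v3=1 v4=0 v5=1 v6=1
  v1=0 v2=0 v3=1 v4=1 v5=0 v6=1
  v1=0 v2=0 v3=1 v4=1 v5=1 v6=0
  v1=0 v2=0 v3=1 v4=1 v5=1 v6=1
That's 6 in total.

6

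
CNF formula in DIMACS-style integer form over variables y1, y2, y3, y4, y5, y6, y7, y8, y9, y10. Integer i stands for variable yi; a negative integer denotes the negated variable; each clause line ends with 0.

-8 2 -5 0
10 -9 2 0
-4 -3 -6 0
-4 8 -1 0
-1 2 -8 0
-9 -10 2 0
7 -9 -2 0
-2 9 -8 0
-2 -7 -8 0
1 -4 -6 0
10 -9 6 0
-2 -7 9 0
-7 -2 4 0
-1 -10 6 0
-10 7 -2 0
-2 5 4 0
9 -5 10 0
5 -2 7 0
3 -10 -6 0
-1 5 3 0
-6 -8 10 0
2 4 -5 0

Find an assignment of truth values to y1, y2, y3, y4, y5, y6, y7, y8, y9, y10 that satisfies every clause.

y1=0, y2=0, y3=0, y4=0, y5=0, y6=0, y7=0, y8=1, y9=0, y10=1

Try y1 = False.
Branch on y2: take y2 = False.
For the remaining variables, y3 = False, y4 = False, y5 = False, y6 = False, y7 = False, y8 = True, y9 = False, y10 = True works.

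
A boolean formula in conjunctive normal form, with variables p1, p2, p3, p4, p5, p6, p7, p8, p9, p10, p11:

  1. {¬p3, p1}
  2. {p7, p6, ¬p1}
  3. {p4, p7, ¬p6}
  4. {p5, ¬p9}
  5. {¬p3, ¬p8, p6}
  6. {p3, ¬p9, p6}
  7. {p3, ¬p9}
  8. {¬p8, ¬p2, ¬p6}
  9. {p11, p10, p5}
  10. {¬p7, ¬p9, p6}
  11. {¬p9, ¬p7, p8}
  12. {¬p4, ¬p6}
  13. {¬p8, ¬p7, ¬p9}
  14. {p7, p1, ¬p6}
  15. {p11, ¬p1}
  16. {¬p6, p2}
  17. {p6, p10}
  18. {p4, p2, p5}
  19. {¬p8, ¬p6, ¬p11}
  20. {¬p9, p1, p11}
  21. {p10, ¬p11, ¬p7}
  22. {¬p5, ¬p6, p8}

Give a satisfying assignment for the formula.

Pure literal: p9 appears only negated; assign p9 = False.
p10 occurs only positively in the remaining clauses — set p10 = True.
Set p1 = False and propagate.
  then p3 is forced to False.
Branch on p2: take p2 = True.
Branch on p4: take p4 = True.
  then p6 is forced to False.
p5, p7, p8, p11 are now unconstrained; take p5 = True, p7 = False, p8 = False, p11 = False.

p1 = False, p2 = True, p3 = False, p4 = True, p5 = True, p6 = False, p7 = False, p8 = False, p9 = False, p10 = True, p11 = False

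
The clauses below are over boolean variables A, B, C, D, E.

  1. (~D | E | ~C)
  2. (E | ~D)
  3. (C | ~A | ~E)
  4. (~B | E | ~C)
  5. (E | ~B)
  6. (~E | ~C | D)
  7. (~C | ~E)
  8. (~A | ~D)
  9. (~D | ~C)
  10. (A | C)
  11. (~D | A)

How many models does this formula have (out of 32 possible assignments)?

3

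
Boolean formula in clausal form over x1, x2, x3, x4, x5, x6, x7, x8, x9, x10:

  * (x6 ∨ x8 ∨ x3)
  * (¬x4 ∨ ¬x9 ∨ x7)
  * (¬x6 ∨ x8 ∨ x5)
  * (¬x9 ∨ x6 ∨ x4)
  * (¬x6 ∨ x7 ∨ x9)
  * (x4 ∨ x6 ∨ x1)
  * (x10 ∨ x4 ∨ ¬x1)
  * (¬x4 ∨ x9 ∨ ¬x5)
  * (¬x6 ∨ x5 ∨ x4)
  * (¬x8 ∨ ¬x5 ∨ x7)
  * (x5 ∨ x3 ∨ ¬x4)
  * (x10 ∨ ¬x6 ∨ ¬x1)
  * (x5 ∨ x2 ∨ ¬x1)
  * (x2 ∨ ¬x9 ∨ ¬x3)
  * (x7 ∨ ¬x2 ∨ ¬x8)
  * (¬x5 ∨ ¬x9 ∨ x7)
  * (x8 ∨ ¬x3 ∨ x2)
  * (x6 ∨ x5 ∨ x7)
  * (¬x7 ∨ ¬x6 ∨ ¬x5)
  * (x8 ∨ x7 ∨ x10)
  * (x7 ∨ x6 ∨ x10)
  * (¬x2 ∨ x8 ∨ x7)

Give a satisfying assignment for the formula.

x1=T  x2=T  x3=T  x4=T  x5=T  x6=F  x7=T  x8=T  x9=T  x10=T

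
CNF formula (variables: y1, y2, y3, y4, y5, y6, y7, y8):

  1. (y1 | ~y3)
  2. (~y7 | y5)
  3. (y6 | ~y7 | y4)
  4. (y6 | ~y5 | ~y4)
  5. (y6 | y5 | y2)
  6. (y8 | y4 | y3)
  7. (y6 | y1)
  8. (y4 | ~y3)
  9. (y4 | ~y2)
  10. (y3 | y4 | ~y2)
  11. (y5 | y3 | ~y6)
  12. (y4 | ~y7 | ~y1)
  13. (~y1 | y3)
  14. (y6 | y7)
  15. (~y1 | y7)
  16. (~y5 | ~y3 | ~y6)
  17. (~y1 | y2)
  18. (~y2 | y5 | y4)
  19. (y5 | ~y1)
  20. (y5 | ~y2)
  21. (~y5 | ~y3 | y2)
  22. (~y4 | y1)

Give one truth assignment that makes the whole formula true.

y1=False, y2=False, y3=False, y4=False, y5=True, y6=True, y7=True, y8=True

Pure literal: y8 appears only positively; assign y8 = True.
Try y1 = False.
  then y3 is forced to False.
  then y6 is forced to True.
  then y5 is forced to True.
  then y4 is forced to False.
  then y2 is forced to False.
y7 is now unconstrained; take y7 = True.
Every clause has at least one true literal under this assignment.
Check each clause:
  1. (~y3 | y1) — ~y3 is true.
  2. (~y7 | y5) — y5 is true.
  3. (y6 | y4 | ~y7) — y6 is true.
  4. (~y4 | ~y5 | y6) — ~y4 is true.
  5. (y5 | y2 | y6) — y5 is true.
  6. (y3 | y4 | y8) — y8 is true.
  7. (y1 | y6) — y6 is true.
  8. (y4 | ~y3) — ~y3 is true.
  9. (~y2 | y4) — ~y2 is true.
  10. (~y2 | y4 | y3) — ~y2 is true.
  11. (y3 | y5 | ~y6) — y5 is true.
  12. (~y1 | ~y7 | y4) — ~y1 is true.
  13. (y3 | ~y1) — ~y1 is true.
  14. (y6 | y7) — y6 is true.
  15. (~y1 | y7) — ~y1 is true.
  16. (~y3 | ~y5 | ~y6) — ~y3 is true.
  17. (y2 | ~y1) — ~y1 is true.
  18. (~y2 | y4 | y5) — y5 is true.
  19. (~y1 | y5) — y5 is true.
  20. (~y2 | y5) — y5 is true.
  21. (~y5 | ~y3 | y2) — ~y3 is true.
  22. (~y4 | y1) — ~y4 is true.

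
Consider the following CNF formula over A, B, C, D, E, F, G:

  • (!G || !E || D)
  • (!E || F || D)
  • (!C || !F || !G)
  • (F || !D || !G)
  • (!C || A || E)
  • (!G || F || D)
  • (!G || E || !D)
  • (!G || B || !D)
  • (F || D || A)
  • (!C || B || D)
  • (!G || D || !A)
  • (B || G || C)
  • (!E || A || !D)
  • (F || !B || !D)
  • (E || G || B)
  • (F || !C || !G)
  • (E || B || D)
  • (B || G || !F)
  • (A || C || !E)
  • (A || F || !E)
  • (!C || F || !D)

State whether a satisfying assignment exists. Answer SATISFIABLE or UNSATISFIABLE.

Try A = True.
For the remaining variables, B = True, C = True, D = False, E = False, F = True, G = False works.
Every clause has at least one true literal under this assignment.
So A=True  B=True  C=True  D=False  E=False  F=True  G=False is a satisfying assignment.

SATISFIABLE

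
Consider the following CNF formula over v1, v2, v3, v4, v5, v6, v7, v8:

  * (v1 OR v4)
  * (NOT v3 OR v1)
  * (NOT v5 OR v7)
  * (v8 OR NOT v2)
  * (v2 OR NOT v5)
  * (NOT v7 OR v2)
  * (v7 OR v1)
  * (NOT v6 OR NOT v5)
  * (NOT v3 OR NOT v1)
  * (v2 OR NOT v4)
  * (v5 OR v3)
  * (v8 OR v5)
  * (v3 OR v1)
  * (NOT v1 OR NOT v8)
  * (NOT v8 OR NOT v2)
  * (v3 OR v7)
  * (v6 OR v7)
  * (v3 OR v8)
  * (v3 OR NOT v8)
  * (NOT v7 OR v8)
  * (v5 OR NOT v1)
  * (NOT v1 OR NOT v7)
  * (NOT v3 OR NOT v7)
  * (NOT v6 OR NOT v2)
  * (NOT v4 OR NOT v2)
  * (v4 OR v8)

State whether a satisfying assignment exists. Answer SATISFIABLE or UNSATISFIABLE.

UNSATISFIABLE

v1 = True:
  propagation gives v3=False, v5=True, v7=True; an empty clause results — contradiction.
v1 = False:
  propagation gives v4=True, v3=False; an empty clause results — contradiction.
Every branch closes, so no satisfying assignment exists.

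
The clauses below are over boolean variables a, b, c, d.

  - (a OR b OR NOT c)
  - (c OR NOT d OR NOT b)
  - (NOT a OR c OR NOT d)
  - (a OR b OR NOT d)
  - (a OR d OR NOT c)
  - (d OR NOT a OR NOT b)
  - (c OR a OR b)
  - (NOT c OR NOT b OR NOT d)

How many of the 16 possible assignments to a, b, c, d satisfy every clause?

Satisfying assignments:
  a=F b=T c=F d=F
  a=T b=F c=F d=F
  a=T b=F c=T d=F
  a=T b=F c=T d=T
Count: 4.

4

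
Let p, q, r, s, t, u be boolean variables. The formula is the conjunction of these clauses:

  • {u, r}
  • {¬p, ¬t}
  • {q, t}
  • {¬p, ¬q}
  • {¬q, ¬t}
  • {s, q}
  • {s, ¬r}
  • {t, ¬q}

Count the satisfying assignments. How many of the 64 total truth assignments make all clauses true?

3

The models are:
  p=F q=F r=F s=T t=T u=T
  p=F q=F r=T s=T t=T u=F
  p=F q=F r=T s=T t=T u=T
That's 3 in total.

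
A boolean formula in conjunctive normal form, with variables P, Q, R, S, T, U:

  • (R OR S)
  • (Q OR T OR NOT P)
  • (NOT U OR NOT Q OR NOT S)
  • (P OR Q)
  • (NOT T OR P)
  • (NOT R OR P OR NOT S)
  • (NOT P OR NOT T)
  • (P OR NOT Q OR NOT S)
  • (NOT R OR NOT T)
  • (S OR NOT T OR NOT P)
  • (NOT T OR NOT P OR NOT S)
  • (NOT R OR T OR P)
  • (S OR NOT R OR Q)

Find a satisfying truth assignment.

P=True, Q=True, R=False, S=True, T=False, U=False

Pure literal: U appears only negated; assign U = False.
Set P = True and propagate.
  then T is forced to False.
  then Q is forced to True.
The remaining clauses are satisfied by R = False, S = True.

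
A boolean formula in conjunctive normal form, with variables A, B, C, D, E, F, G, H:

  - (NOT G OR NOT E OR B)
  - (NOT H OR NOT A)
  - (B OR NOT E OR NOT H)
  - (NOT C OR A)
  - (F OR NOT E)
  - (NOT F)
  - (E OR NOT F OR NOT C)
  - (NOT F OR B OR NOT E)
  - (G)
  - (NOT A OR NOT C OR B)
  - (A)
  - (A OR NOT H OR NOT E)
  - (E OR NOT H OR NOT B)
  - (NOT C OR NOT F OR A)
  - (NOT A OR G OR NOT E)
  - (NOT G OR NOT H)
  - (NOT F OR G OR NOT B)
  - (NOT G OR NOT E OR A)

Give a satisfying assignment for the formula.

A=1  B=0  C=0  D=1  E=0  F=0  G=1  H=0

(NOT F) is a unit clause, so F = False.
(NOT E) is a unit clause, so E = False.
The clause (G) is unit: G must be True.
The clause (A) is unit: A must be True.
The clause (NOT H) is unit: H must be False.
Pure literal: C appears only negated; assign C = False.
B, D are now unconstrained; take B = False, D = True.
Every clause has at least one true literal under this assignment.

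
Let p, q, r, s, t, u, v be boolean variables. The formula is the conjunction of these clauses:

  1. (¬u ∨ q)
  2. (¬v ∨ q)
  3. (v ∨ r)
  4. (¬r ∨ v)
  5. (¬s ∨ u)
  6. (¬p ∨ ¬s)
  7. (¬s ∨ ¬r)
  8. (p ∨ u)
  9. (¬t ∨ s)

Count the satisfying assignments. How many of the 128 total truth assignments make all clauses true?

8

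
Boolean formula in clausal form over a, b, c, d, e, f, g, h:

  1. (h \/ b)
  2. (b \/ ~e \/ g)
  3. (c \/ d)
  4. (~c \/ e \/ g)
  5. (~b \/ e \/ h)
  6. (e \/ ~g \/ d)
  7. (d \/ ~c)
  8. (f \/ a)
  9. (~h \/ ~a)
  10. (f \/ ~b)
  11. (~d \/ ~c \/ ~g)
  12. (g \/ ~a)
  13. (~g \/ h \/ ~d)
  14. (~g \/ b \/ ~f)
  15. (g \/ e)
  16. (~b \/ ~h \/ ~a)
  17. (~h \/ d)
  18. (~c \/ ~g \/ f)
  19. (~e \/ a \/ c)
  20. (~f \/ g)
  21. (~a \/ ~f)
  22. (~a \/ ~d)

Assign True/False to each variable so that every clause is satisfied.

a = False, b = True, c = False, d = True, e = False, f = True, g = True, h = True

Set a = False and propagate.
  then f is forced to True.
  then g is forced to True.
  then b is forced to True.
Try c = False.
  then d is forced to True.
  then h is forced to True.
  then e is forced to False.
Every clause has at least one true literal under this assignment.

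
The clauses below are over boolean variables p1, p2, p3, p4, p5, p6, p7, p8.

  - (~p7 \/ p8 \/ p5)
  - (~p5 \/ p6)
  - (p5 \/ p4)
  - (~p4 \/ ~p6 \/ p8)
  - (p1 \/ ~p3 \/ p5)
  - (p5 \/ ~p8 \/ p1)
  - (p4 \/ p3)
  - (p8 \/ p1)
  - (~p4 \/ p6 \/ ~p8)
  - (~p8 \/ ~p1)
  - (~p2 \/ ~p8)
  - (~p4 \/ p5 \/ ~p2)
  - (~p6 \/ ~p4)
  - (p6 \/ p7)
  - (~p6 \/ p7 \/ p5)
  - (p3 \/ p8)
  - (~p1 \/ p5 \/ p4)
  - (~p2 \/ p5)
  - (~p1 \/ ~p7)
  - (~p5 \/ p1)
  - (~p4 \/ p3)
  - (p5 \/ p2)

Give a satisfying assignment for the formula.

Set p1 = True and propagate.
  then p8 is forced to False.
  then p3 is forced to True.
  then p7 is forced to False.
  then p6 is forced to True.
  then p4 is forced to False.
  then p5 is forced to True.
p2 is now unconstrained; take p2 = False.
Every clause has at least one true literal under this assignment.

p1=1, p2=0, p3=1, p4=0, p5=1, p6=1, p7=0, p8=0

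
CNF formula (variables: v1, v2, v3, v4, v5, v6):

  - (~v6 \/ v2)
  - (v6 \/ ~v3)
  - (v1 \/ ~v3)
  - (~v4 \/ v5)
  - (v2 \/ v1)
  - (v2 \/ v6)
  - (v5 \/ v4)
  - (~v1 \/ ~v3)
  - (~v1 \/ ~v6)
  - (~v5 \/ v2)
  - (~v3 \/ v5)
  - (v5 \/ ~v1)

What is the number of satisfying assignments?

6

The models are:
  v1=F v2=T v3=F v4=F v5=T v6=F
  v1=F v2=T v3=F v4=F v5=T v6=T
  v1=F v2=T v3=F v4=T v5=T v6=F
  v1=F v2=T v3=F v4=T v5=T v6=T
  v1=T v2=T v3=F v4=F v5=T v6=F
  v1=T v2=T v3=F v4=T v5=T v6=F
That's 6 in total.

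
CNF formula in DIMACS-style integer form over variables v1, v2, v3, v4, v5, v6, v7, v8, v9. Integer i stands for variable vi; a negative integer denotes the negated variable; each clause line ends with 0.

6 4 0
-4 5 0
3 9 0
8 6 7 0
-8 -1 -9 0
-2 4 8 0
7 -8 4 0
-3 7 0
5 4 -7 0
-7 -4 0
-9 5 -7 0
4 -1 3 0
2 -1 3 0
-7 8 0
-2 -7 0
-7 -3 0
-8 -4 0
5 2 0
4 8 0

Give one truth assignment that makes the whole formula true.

v1 occurs only negated in the remaining clauses — set v1 = False.
v5 occurs only positively in the remaining clauses — set v5 = True.
Set v2 = True and propagate.
  then v7 is forced to False.
  then v3 is forced to False.
  then v9 is forced to True.
Set v4 = True and propagate.
  then v8 is forced to False.
  then v6 is forced to True.

v1=0, v2=1, v3=0, v4=1, v5=1, v6=1, v7=0, v8=0, v9=1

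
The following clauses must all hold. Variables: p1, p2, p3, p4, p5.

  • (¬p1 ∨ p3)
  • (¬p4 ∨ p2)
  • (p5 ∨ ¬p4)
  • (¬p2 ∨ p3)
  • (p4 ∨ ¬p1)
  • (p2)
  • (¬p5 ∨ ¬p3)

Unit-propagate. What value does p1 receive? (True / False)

False

Unit clause (p2) sets p2 = True.
(¬p2 ∨ p3): since p2 = True, the clause reduces to (p3). p3 = True.
From (¬p5 ∨ ¬p3) and p3 = True: p5 = False.
From (¬p4 ∨ p5) and p5 = False: p4 = False.
In (¬p1 ∨ p4), p4 is now false; ¬p1 must hold, so p1 = False.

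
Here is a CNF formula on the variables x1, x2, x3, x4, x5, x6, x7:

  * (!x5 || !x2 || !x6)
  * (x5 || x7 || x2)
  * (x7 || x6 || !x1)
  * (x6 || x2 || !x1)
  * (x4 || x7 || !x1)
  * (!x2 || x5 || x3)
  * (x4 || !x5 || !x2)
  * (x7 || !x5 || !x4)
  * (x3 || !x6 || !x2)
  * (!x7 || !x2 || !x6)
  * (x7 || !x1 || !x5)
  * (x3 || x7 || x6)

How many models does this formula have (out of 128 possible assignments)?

40

Split on x2, then x7.
  x2=1, x7=1: x1 free; 4 ways for (x3,x4,x5,x6) × 2^1 = 8.
  x2=1, x7=0: 5 of the 32 assignments to (x1,x3,x4,x5,x6) work.
  x2=0, x7=1: x3, x4, x5 free; 3 ways for (x1,x6) × 2^3 = 24.
  x2=0, x7=0: remaining (x1,x3,x4,x5,x6) ∈ {(0,0,0,1,1); (0,1,0,1,0); (0,1,0,1,1)} — 3.
Total: 8 + 5 + 24 + 3 = 40.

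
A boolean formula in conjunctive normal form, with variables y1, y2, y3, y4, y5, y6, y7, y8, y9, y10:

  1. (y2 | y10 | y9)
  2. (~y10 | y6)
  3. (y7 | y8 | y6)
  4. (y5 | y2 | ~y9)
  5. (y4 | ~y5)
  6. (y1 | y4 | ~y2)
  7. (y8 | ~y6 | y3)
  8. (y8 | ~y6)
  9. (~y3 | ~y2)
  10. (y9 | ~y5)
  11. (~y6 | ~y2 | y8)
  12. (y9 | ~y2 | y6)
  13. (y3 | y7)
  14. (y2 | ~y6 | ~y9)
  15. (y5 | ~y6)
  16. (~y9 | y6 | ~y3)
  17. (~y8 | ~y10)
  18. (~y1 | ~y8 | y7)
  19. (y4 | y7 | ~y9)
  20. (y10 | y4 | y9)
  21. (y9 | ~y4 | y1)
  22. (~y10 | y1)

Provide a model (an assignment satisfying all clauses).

y1 = True, y2 = True, y3 = False, y4 = False, y5 = False, y6 = False, y7 = True, y8 = True, y9 = True, y10 = False

Check each clause:
  1. (y2 | y10 | y9) — y9 is true.
  2. (y6 | ~y10) — ~y10 is true.
  3. (y6 | y8 | y7) — y8 is true.
  4. (y5 | ~y9 | y2) — y2 is true.
  5. (~y5 | y4) — ~y5 is true.
  6. (y4 | y1 | ~y2) — y1 is true.
  7. (y8 | ~y6 | y3) — y8 is true.
  8. (~y6 | y8) — y8 is true.
  9. (~y3 | ~y2) — ~y3 is true.
  10. (y9 | ~y5) — y9 is true.
  11. (~y2 | y8 | ~y6) — y8 is true.
  12. (y9 | ~y2 | y6) — y9 is true.
  13. (y7 | y3) — y7 is true.
  14. (y2 | ~y6 | ~y9) — y2 is true.
  15. (~y6 | y5) — ~y6 is true.
  16. (y6 | ~y3 | ~y9) — ~y3 is true.
  17. (~y8 | ~y10) — ~y10 is true.
  18. (~y8 | ~y1 | y7) — y7 is true.
  19. (~y9 | y4 | y7) — y7 is true.
  20. (y10 | y4 | y9) — y9 is true.
  21. (y9 | y1 | ~y4) — y1 is true.
  22. (~y10 | y1) — y1 is true.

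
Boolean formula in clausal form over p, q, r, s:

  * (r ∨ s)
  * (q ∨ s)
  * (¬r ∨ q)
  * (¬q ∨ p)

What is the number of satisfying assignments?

Satisfying assignments:
  p=F q=F r=F s=T
  p=T q=F r=F s=T
  p=T q=T r=F s=T
  p=T q=T r=T s=F
  p=T q=T r=T s=T
That's 5 in total.

5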